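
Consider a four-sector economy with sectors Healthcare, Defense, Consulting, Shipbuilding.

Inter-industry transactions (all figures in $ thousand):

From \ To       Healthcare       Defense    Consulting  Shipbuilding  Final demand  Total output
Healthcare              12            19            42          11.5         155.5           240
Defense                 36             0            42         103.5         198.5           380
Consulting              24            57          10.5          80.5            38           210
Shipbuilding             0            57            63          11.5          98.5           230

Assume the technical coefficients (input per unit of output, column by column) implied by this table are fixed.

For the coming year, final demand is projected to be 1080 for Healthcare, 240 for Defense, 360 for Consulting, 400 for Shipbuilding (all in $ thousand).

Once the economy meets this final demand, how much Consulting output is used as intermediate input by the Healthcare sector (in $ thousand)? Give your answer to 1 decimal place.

z_31 = 146.2

Technical coefficients a_ij = z_ij / X_j:
  a_11 = 12/240 = 0.05, a_21 = 36/240 = 0.15, a_31 = 24/240 = 0.10, a_41 = 0/240 = 0.00
  a_12 = 19/380 = 0.05, a_22 = 0/380 = 0.00, a_32 = 57/380 = 0.15, a_42 = 57/380 = 0.15
  a_13 = 42/210 = 0.20, a_23 = 42/210 = 0.20, a_33 = 10.5/210 = 0.05, a_43 = 63/210 = 0.30
  a_14 = 11.5/230 = 0.05, a_24 = 103.5/230 = 0.45, a_34 = 80.5/230 = 0.35, a_44 = 11.5/230 = 0.05
I − A =
  [   0.95    -0.05    -0.20    -0.05]
  [  -0.15     1.00    -0.20    -0.45]
  [  -0.10    -0.15     0.95    -0.35]
  [   0.00    -0.15    -0.30     0.95]
Compute the cofactors C_ij = (−1)^(i+j)·(3×3 minor ij) of I−A; the adjugate is their transpose:
adj(I−A) = Cᵀ =
  [ 0.674125   0.088250   0.209250   0.154375]
  [ 0.152125   0.737125   0.339500   0.482250]
  [ 0.117500   0.190750   0.830125   0.402375]
  [ 0.061125   0.176625   0.315750   0.841375]
det(I−A) = Σ_j (I−A)_1j·C_1j = (0.95)(0.674125) + (-0.05)(0.152125) + (-0.20)(0.117500) + (-0.05)(0.061125) = 0.60625625
(I − A)⁻¹ = adj(I−A) / det(I−A) ≈
  [   1.1119     0.1456     0.3452     0.2546]
  [   0.2509     1.2159     0.5600     0.7955]
  [   0.1938     0.3146     1.3693     0.6637]
  [   0.1008     0.2913     0.5208     1.3878]
First solve x = (I − A)⁻¹ d = adj(I−A)·d / det(I−A); in particular x_1 = (0.674125·1080 + 0.088250·240 + 0.209250·360 + 0.154375·400) / 0.60625625 = 886.315 / 0.60625625 ≈ 1461.948.
Intermediate flow from 3 to 1: z_31 = a_31 · x_1 = 0.10 × 886.315 / 0.60625625 = 88.6315 / 0.60625625 ≈ 146.2.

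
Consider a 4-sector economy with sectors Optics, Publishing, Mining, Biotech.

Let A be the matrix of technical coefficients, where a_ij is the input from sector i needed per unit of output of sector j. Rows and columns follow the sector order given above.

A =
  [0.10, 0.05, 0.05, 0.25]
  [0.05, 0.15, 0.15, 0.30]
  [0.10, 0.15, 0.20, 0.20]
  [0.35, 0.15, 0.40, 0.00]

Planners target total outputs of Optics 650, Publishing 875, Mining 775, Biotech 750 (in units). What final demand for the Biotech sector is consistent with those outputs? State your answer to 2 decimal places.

I − A =
  [   0.90    -0.05    -0.05    -0.25]
  [  -0.05     0.85    -0.15    -0.30]
  [  -0.10    -0.15     0.80    -0.20]
  [  -0.35    -0.15    -0.40     1.00]
d = (I − A) x:
  d_1 = (+0.90)·650 + (-0.05)·875 + (-0.05)·775 + (-0.25)·750 = 315.00
  d_2 = (-0.05)·650 + (+0.85)·875 + (-0.15)·775 + (-0.30)·750 = 370.00
  d_3 = (-0.10)·650 + (-0.15)·875 + (+0.80)·775 + (-0.20)·750 = 273.75
  d_4 = (-0.35)·650 + (-0.15)·875 + (-0.40)·775 + (+1.00)·750 = 81.25

d_4 = 81.25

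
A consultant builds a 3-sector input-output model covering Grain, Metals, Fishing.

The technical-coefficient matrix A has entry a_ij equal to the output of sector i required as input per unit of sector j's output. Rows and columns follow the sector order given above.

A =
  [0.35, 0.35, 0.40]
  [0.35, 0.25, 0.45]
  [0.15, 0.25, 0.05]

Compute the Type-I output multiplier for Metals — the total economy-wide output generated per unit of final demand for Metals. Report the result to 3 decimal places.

I − A =
  [   0.65    -0.35    -0.40]
  [  -0.35     0.75    -0.45]
  [  -0.15    -0.25     0.95]
Cofactors of I−A, C_ij = (−1)^(i+j)·(minor ij) (rows/columns in the sector order above):
  C_11 = (0.75)(0.95) − (-0.45)(-0.25) = 0.6000
  C_12 = −[(-0.35)(0.95) − (-0.45)(-0.15)] = 0.4000
  C_13 = (-0.35)(-0.25) − (0.75)(-0.15) = 0.2000
  C_21 = −[(-0.35)(0.95) − (-0.40)(-0.25)] = 0.4325
  C_22 = (0.65)(0.95) − (-0.40)(-0.15) = 0.5575
  C_23 = −[(0.65)(-0.25) − (-0.35)(-0.15)] = 0.2150
  C_31 = (-0.35)(-0.45) − (-0.40)(0.75) = 0.4575
  C_32 = −[(0.65)(-0.45) − (-0.40)(-0.35)] = 0.4325
  C_33 = (0.65)(0.75) − (-0.35)(-0.35) = 0.3650
det(I−A) = Σ_j (I−A)_1j·C_1j = (0.65)(0.6000) + (-0.35)(0.4000) + (-0.40)(0.2000) = 0.1700
adj(I−A) = Cᵀ =
  [ 0.6000   0.4325   0.4575]
  [ 0.4000   0.5575   0.4325]
  [ 0.2000   0.2150   0.3650]
(I − A)⁻¹ = adj(I−A) / det(I−A) ≈
  [   3.5294     2.5441     2.6912]
  [   2.3529     3.2794     2.5441]
  [   1.1765     1.2647     2.1471]
The output multiplier for sector j is the column-j sum of the Leontief inverse (I − A)⁻¹ = adj(I−A) / det(I−A).
Column M of adj(I−A): (0.4325, 0.5575, 0.2150); det(I−A) = 0.1700.
m_M = (0.4325 + 0.5575 + 0.2150) / 0.1700 = 1.205 / 0.1700 ≈ 7.088.

m_M = 7.088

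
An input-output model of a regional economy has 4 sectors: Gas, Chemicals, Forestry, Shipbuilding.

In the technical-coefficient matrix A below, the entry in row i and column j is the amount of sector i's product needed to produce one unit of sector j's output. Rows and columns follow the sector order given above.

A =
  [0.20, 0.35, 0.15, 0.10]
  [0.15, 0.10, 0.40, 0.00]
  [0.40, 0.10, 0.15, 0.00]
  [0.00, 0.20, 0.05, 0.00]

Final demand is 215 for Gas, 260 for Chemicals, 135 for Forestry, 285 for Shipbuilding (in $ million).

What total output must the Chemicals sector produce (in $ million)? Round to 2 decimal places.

x_C = 666.73

I − A =
  [   0.80    -0.35    -0.15    -0.10]
  [  -0.15     0.90    -0.40     0.00]
  [  -0.40    -0.10     0.85     0.00]
  [   0.00    -0.20    -0.05     1.00]
Compute the cofactors C_ij = (−1)^(i+j)·(3×3 minor ij) of I−A; the adjugate is their transpose:
adj(I−A) = Cᵀ =
  [ 0.725000   0.330000   0.287500   0.072500]
  [ 0.287500   0.618000   0.343250   0.028750]
  [ 0.375000   0.228000   0.664500   0.037500]
  [ 0.076250   0.135000   0.101875   0.423125]
det(I−A) = Σ_j (I−A)_1j·C_1j = (0.80)(0.725000) + (-0.35)(0.287500) + (-0.15)(0.375000) + (-0.10)(0.076250) = 0.4155
(I − A)⁻¹ = adj(I−A) / det(I−A) ≈
  [   1.7449     0.7942     0.6919     0.1745]
  [   0.6919     1.4874     0.8261     0.0692]
  [   0.9025     0.5487     1.5993     0.0903]
  [   0.1835     0.3249     0.2452     1.0184]
x = (I − A)⁻¹ d = adj(I−A)·d / det(I−A), with det(I−A) = 0.4155:
  x_G = (0.725000·215 + 0.330000·260 + 0.287500·135 + 0.072500·285) / 0.4155 = 301.15 / 0.4155 ≈ 724.79
  x_C = (0.287500·215 + 0.618000·260 + 0.343250·135 + 0.028750·285) / 0.4155 = 277.025 / 0.4155 ≈ 666.73
  x_F = (0.375000·215 + 0.228000·260 + 0.664500·135 + 0.037500·285) / 0.4155 = 240.30 / 0.4155 ≈ 578.34
  x_S = (0.076250·215 + 0.135000·260 + 0.101875·135 + 0.423125·285) / 0.4155 = 185.8375 / 0.4155 ≈ 447.26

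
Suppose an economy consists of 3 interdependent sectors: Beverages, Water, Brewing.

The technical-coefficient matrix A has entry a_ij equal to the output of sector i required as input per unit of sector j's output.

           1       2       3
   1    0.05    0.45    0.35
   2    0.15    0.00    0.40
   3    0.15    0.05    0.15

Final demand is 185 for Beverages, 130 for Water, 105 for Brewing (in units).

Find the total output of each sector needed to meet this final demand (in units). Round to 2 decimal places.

x_1 = 402.47, x_2 = 274.65, x_3 = 210.71

I − A =
  [   0.95    -0.45    -0.35]
  [  -0.15     1.00    -0.40]
  [  -0.15    -0.05     0.85]
Cofactors of I−A, C_ij = (−1)^(i+j)·(minor ij) (rows/columns in the sector order above):
  C_11 = (1.00)(0.85) − (-0.40)(-0.05) = 0.8300
  C_12 = −[(-0.15)(0.85) − (-0.40)(-0.15)] = 0.1875
  C_13 = (-0.15)(-0.05) − (1.00)(-0.15) = 0.1575
  C_21 = −[(-0.45)(0.85) − (-0.35)(-0.05)] = 0.4000
  C_22 = (0.95)(0.85) − (-0.35)(-0.15) = 0.7550
  C_23 = −[(0.95)(-0.05) − (-0.45)(-0.15)] = 0.1150
  C_31 = (-0.45)(-0.40) − (-0.35)(1.00) = 0.5300
  C_32 = −[(0.95)(-0.40) − (-0.35)(-0.15)] = 0.4325
  C_33 = (0.95)(1.00) − (-0.45)(-0.15) = 0.8825
det(I−A) = Σ_j (I−A)_1j·C_1j = (0.95)(0.8300) + (-0.45)(0.1875) + (-0.35)(0.1575) = 0.6490
adj(I−A) = Cᵀ =
  [ 0.8300   0.4000   0.5300]
  [ 0.1875   0.7550   0.4325]
  [ 0.1575   0.1150   0.8825]
(I − A)⁻¹ = adj(I−A) / det(I−A) ≈
  [   1.2789     0.6163     0.8166]
  [   0.2889     1.1633     0.6664]
  [   0.2427     0.1772     1.3598]
x = (I − A)⁻¹ d = adj(I−A)·d / det(I−A), with det(I−A) = 0.6490:
  x_1 = (0.8300·185 + 0.4000·130 + 0.5300·105) / 0.6490 = 261.20 / 0.6490 ≈ 402.47
  x_2 = (0.1875·185 + 0.7550·130 + 0.4325·105) / 0.6490 = 178.25 / 0.6490 ≈ 274.65
  x_3 = (0.1575·185 + 0.1150·130 + 0.8825·105) / 0.6490 = 136.75 / 0.6490 ≈ 210.71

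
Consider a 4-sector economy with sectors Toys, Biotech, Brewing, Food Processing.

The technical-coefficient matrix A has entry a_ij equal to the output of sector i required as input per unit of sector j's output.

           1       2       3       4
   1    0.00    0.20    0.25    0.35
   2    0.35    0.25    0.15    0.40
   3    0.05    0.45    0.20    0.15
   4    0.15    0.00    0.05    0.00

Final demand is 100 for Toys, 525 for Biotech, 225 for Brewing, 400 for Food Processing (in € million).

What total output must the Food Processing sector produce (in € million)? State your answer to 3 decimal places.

I − A =
  [   1.00    -0.20    -0.25    -0.35]
  [  -0.35     0.75    -0.15    -0.40]
  [  -0.05    -0.45     0.80    -0.15]
  [  -0.15     0.00    -0.05     1.00]
Compute the cofactors C_ij = (−1)^(i+j)·(3×3 minor ij) of I−A; the adjugate is their transpose:
adj(I−A) = Cᵀ =
  [ 0.517875   0.278875   0.234625   0.328000]
  [ 0.337250   0.731500   0.270750   0.451250]
  [ 0.238875   0.440875   0.628625   0.354250]
  [ 0.089625   0.063875   0.066625   0.426250]
det(I−A) = Σ_j (I−A)_1j·C_1j = (1.00)(0.517875) + (-0.20)(0.337250) + (-0.25)(0.238875) + (-0.35)(0.089625) = 0.3593375
(I − A)⁻¹ = adj(I−A) / det(I−A) ≈
  [   1.4412     0.7761     0.6529     0.9128]
  [   0.9385     2.0357     0.7535     1.2558]
  [   0.6648     1.2269     1.7494     0.9858]
  [   0.2494     0.1778     0.1854     1.1862]
x = (I − A)⁻¹ d = adj(I−A)·d / det(I−A), with det(I−A) = 0.3593375:
  x_1 = (0.517875·100 + 0.278875·525 + 0.234625·225 + 0.328000·400) / 0.3593375 = 382.1875 / 0.3593375 ≈ 1063.589
  x_2 = (0.337250·100 + 0.731500·525 + 0.270750·225 + 0.451250·400) / 0.3593375 = 659.18125 / 0.3593375 ≈ 1834.435
  x_3 = (0.238875·100 + 0.440875·525 + 0.628625·225 + 0.354250·400) / 0.3593375 = 538.4875 / 0.3593375 ≈ 1498.556
  x_4 = (0.089625·100 + 0.063875·525 + 0.066625·225 + 0.426250·400) / 0.3593375 = 227.9875 / 0.3593375 ≈ 634.466

x_4 = 634.466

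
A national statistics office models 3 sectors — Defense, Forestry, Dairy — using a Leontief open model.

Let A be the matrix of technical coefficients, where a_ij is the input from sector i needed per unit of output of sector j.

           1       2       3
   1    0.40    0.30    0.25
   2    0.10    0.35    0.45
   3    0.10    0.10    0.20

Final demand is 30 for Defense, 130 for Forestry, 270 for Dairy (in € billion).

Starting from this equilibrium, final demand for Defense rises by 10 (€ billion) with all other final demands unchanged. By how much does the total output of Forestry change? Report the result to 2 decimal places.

Δx_2 = 5.46

I − A =
  [   0.60    -0.30    -0.25]
  [  -0.10     0.65    -0.45]
  [  -0.10    -0.10     0.80]
Cofactors of I−A, C_ij = (−1)^(i+j)·(minor ij) (rows/columns in the sector order above):
  C_11 = (0.65)(0.80) − (-0.45)(-0.10) = 0.4750
  C_12 = −[(-0.10)(0.80) − (-0.45)(-0.10)] = 0.1250
  C_13 = (-0.10)(-0.10) − (0.65)(-0.10) = 0.0750
  C_21 = −[(-0.30)(0.80) − (-0.25)(-0.10)] = 0.2650
  C_22 = (0.60)(0.80) − (-0.25)(-0.10) = 0.4550
  C_23 = −[(0.60)(-0.10) − (-0.30)(-0.10)] = 0.0900
  C_31 = (-0.30)(-0.45) − (-0.25)(0.65) = 0.2975
  C_32 = −[(0.60)(-0.45) − (-0.25)(-0.10)] = 0.2950
  C_33 = (0.60)(0.65) − (-0.30)(-0.10) = 0.3600
det(I−A) = Σ_j (I−A)_1j·C_1j = (0.60)(0.4750) + (-0.30)(0.1250) + (-0.25)(0.0750) = 0.22875
adj(I−A) = Cᵀ =
  [ 0.4750   0.2650   0.2975]
  [ 0.1250   0.4550   0.2950]
  [ 0.0750   0.0900   0.3600]
(I − A)⁻¹ = adj(I−A) / det(I−A) ≈
  [   2.0765     1.1585     1.3005]
  [   0.5464     1.9891     1.2896]
  [   0.3279     0.3934     1.5738]
Δx = (I − A)⁻¹ Δd with Δd having +10 in the Defense component and 0 elsewhere.
So Δx_2 = L_21 · (+10), where L_21 = adj(I−A)_21 / det(I−A) = 0.1250 / 0.22875.
Δx_2 = 0.1250 × (+10) / 0.22875 = 1.25 / 0.22875 ≈ 5.46.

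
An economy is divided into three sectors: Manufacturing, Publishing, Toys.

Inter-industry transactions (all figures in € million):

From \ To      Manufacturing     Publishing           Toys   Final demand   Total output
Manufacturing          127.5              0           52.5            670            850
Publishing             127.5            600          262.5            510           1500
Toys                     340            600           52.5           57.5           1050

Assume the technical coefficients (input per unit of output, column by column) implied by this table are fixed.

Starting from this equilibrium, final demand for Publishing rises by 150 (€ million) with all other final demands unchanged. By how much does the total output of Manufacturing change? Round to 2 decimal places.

Technical coefficients a_ij = z_ij / X_j:
  a_11 = 127.5/850 = 0.15, a_21 = 127.5/850 = 0.15, a_31 = 340/850 = 0.40
  a_12 = 0/1500 = 0.00, a_22 = 600/1500 = 0.40, a_32 = 600/1500 = 0.40
  a_13 = 52.5/1050 = 0.05, a_23 = 262.5/1050 = 0.25, a_33 = 52.5/1050 = 0.05
I − A =
  [   0.85     0.00    -0.05]
  [  -0.15     0.60    -0.25]
  [  -0.40    -0.40     0.95]
Cofactors of I−A, C_ij = (−1)^(i+j)·(minor ij) (rows/columns in the sector order above):
  C_11 = (0.60)(0.95) − (-0.25)(-0.40) = 0.4700
  C_12 = −[(-0.15)(0.95) − (-0.25)(-0.40)] = 0.2425
  C_13 = (-0.15)(-0.40) − (0.60)(-0.40) = 0.3000
  C_21 = −[(0.00)(0.95) − (-0.05)(-0.40)] = 0.0200
  C_22 = (0.85)(0.95) − (-0.05)(-0.40) = 0.7875
  C_23 = −[(0.85)(-0.40) − (0.00)(-0.40)] = 0.3400
  C_31 = (0.00)(-0.25) − (-0.05)(0.60) = 0.0300
  C_32 = −[(0.85)(-0.25) − (-0.05)(-0.15)] = 0.2200
  C_33 = (0.85)(0.60) − (0.00)(-0.15) = 0.5100
det(I−A) = Σ_j (I−A)_1j·C_1j = (0.85)(0.4700) + (0.00)(0.2425) + (-0.05)(0.3000) = 0.3845
adj(I−A) = Cᵀ =
  [ 0.4700   0.0200   0.0300]
  [ 0.2425   0.7875   0.2200]
  [ 0.3000   0.3400   0.5100]
(I − A)⁻¹ = adj(I−A) / det(I−A) ≈
  [   1.2224     0.0520     0.0780]
  [   0.6307     2.0481     0.5722]
  [   0.7802     0.8843     1.3264]
Δx = (I − A)⁻¹ Δd with Δd having +150 in the Publishing component and 0 elsewhere.
So Δx_1 = L_12 · (+150), where L_12 = adj(I−A)_12 / det(I−A) = 0.0200 / 0.3845.
Δx_1 = 0.0200 × (+150) / 0.3845 = 3.00 / 0.3845 ≈ 7.80.

Δx_1 = 7.80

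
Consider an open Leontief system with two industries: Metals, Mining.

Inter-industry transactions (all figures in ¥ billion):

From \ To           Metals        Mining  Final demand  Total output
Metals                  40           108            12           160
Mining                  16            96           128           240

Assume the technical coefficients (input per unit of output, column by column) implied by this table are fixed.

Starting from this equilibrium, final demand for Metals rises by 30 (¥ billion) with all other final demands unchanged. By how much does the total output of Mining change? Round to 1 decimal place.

Δx_2 = 7.4

Technical coefficients a_ij = z_ij / X_j:
  a_11 = 40/160 = 0.25, a_21 = 16/160 = 0.10
  a_12 = 108/240 = 0.45, a_22 = 96/240 = 0.40
I − A =
  [   0.75    -0.45]
  [  -0.10     0.60]
det(I−A) = (0.75)(0.60) − (-0.45)(-0.10) = 0.4050
adj(I−A) = [[0.60, 0.45], [0.10, 0.75]]
(I − A)⁻¹ = adj(I−A) / det(I−A) ≈
  [   1.4815     1.1111]
  [   0.2469     1.8519]
Δx = (I − A)⁻¹ Δd with Δd having +30 in the Metals component and 0 elsewhere.
So Δx_2 = L_21 · (+30), where L_21 = adj(I−A)_21 / det(I−A) = 0.10 / 0.4050.
Δx_2 = 0.10 × (+30) / 0.4050 = 3.00 / 0.4050 ≈ 7.4.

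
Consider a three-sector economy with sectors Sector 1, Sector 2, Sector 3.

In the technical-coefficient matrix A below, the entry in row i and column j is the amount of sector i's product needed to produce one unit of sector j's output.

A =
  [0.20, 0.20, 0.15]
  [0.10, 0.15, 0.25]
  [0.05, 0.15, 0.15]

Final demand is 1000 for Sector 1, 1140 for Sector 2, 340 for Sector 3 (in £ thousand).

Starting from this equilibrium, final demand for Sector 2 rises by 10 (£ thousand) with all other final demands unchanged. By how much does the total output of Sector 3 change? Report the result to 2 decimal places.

I − A =
  [   0.80    -0.20    -0.15]
  [  -0.10     0.85    -0.25]
  [  -0.05    -0.15     0.85]
Cofactors of I−A, C_ij = (−1)^(i+j)·(minor ij) (rows/columns in the sector order above):
  C_11 = (0.85)(0.85) − (-0.25)(-0.15) = 0.6850
  C_12 = −[(-0.10)(0.85) − (-0.25)(-0.05)] = 0.0975
  C_13 = (-0.10)(-0.15) − (0.85)(-0.05) = 0.0575
  C_21 = −[(-0.20)(0.85) − (-0.15)(-0.15)] = 0.1925
  C_22 = (0.80)(0.85) − (-0.15)(-0.05) = 0.6725
  C_23 = −[(0.80)(-0.15) − (-0.20)(-0.05)] = 0.1300
  C_31 = (-0.20)(-0.25) − (-0.15)(0.85) = 0.1775
  C_32 = −[(0.80)(-0.25) − (-0.15)(-0.10)] = 0.2150
  C_33 = (0.80)(0.85) − (-0.20)(-0.10) = 0.6600
det(I−A) = Σ_j (I−A)_1j·C_1j = (0.80)(0.6850) + (-0.20)(0.0975) + (-0.15)(0.0575) = 0.519875
adj(I−A) = Cᵀ =
  [ 0.6850   0.1925   0.1775]
  [ 0.0975   0.6725   0.2150]
  [ 0.0575   0.1300   0.6600]
(I − A)⁻¹ = adj(I−A) / det(I−A) ≈
  [   1.3176     0.3703     0.3414]
  [   0.1875     1.2936     0.4136]
  [   0.1106     0.2501     1.2695]
Δx = (I − A)⁻¹ Δd with Δd having +10 in the Sector 2 component and 0 elsewhere.
So Δx_3 = L_32 · (+10), where L_32 = adj(I−A)_32 / det(I−A) = 0.1300 / 0.519875.
Δx_3 = 0.1300 × (+10) / 0.519875 = 1.30 / 0.519875 ≈ 2.50.

Δx_3 = 2.50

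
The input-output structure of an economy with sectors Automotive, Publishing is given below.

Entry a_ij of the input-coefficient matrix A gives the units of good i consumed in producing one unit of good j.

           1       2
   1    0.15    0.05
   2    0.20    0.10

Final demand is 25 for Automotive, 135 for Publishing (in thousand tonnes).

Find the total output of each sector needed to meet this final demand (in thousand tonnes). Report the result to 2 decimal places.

x_1 = 38.74, x_2 = 158.61

I − A =
  [   0.85    -0.05]
  [  -0.20     0.90]
det(I−A) = (0.85)(0.90) − (-0.05)(-0.20) = 0.7550
adj(I−A) = [[0.90, 0.05], [0.20, 0.85]]
(I − A)⁻¹ = adj(I−A) / det(I−A) ≈
  [   1.1921     0.0662]
  [   0.2649     1.1258]
x = (I − A)⁻¹ d = adj(I−A)·d / det(I−A), with det(I−A) = 0.7550:
  x_1 = (0.90·25 + 0.05·135) / 0.7550 = 29.25 / 0.7550 ≈ 38.74
  x_2 = (0.20·25 + 0.85·135) / 0.7550 = 119.75 / 0.7550 ≈ 158.61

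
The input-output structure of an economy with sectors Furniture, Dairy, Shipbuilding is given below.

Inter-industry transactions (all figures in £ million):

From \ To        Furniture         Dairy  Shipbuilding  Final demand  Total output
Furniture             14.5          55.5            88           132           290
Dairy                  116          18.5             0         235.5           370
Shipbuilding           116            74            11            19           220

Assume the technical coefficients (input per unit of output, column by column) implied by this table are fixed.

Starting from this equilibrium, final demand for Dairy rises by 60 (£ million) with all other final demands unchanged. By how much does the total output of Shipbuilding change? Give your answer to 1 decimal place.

Δx_3 = 24.3

Technical coefficients a_ij = z_ij / X_j:
  a_11 = 14.5/290 = 0.05, a_21 = 116/290 = 0.40, a_31 = 116/290 = 0.40
  a_12 = 55.5/370 = 0.15, a_22 = 18.5/370 = 0.05, a_32 = 74/370 = 0.20
  a_13 = 88/220 = 0.40, a_23 = 0/220 = 0.00, a_33 = 11/220 = 0.05
I − A =
  [   0.95    -0.15    -0.40]
  [  -0.40     0.95     0.00]
  [  -0.40    -0.20     0.95]
Cofactors of I−A, C_ij = (−1)^(i+j)·(minor ij) (rows/columns in the sector order above):
  C_11 = (0.95)(0.95) − (0.00)(-0.20) = 0.9025
  C_12 = −[(-0.40)(0.95) − (0.00)(-0.40)] = 0.3800
  C_13 = (-0.40)(-0.20) − (0.95)(-0.40) = 0.4600
  C_21 = −[(-0.15)(0.95) − (-0.40)(-0.20)] = 0.2225
  C_22 = (0.95)(0.95) − (-0.40)(-0.40) = 0.7425
  C_23 = −[(0.95)(-0.20) − (-0.15)(-0.40)] = 0.2500
  C_31 = (-0.15)(0.00) − (-0.40)(0.95) = 0.3800
  C_32 = −[(0.95)(0.00) − (-0.40)(-0.40)] = 0.1600
  C_33 = (0.95)(0.95) − (-0.15)(-0.40) = 0.8425
det(I−A) = Σ_j (I−A)_1j·C_1j = (0.95)(0.9025) + (-0.15)(0.3800) + (-0.40)(0.4600) = 0.616375
adj(I−A) = Cᵀ =
  [ 0.9025   0.2225   0.3800]
  [ 0.3800   0.7425   0.1600]
  [ 0.4600   0.2500   0.8425]
(I − A)⁻¹ = adj(I−A) / det(I−A) ≈
  [   1.4642     0.3610     0.6165]
  [   0.6165     1.2046     0.2596]
  [   0.7463     0.4056     1.3669]
Δx = (I − A)⁻¹ Δd with Δd having +60 in the Dairy component and 0 elsewhere.
So Δx_3 = L_32 · (+60), where L_32 = adj(I−A)_32 / det(I−A) = 0.2500 / 0.616375.
Δx_3 = 0.2500 × (+60) / 0.616375 = 15.00 / 0.616375 ≈ 24.3.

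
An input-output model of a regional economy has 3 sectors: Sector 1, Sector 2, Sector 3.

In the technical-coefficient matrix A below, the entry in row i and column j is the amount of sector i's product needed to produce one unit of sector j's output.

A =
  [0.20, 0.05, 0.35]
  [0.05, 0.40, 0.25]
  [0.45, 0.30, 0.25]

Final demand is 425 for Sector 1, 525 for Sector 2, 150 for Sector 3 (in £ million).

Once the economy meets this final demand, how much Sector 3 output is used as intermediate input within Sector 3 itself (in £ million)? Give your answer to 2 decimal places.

z_33 = 428.75

I − A =
  [   0.80    -0.05    -0.35]
  [  -0.05     0.60    -0.25]
  [  -0.45    -0.30     0.75]
Cofactors of I−A, C_ij = (−1)^(i+j)·(minor ij) (rows/columns in the sector order above):
  C_11 = (0.60)(0.75) − (-0.25)(-0.30) = 0.3750
  C_12 = −[(-0.05)(0.75) − (-0.25)(-0.45)] = 0.1500
  C_13 = (-0.05)(-0.30) − (0.60)(-0.45) = 0.2850
  C_21 = −[(-0.05)(0.75) − (-0.35)(-0.30)] = 0.1425
  C_22 = (0.80)(0.75) − (-0.35)(-0.45) = 0.4425
  C_23 = −[(0.80)(-0.30) − (-0.05)(-0.45)] = 0.2625
  C_31 = (-0.05)(-0.25) − (-0.35)(0.60) = 0.2225
  C_32 = −[(0.80)(-0.25) − (-0.35)(-0.05)] = 0.2175
  C_33 = (0.80)(0.60) − (-0.05)(-0.05) = 0.4775
det(I−A) = Σ_j (I−A)_1j·C_1j = (0.80)(0.3750) + (-0.05)(0.1500) + (-0.35)(0.2850) = 0.19275
adj(I−A) = Cᵀ =
  [ 0.3750   0.1425   0.2225]
  [ 0.1500   0.4425   0.2175]
  [ 0.2850   0.2625   0.4775]
(I − A)⁻¹ = adj(I−A) / det(I−A) ≈
  [   1.9455     0.7393     1.1543]
  [   0.7782     2.2957     1.1284]
  [   1.4786     1.3619     2.4773]
First solve x = (I − A)⁻¹ d = adj(I−A)·d / det(I−A); in particular x_3 = (0.2850·425 + 0.2625·525 + 0.4775·150) / 0.19275 = 330.5625 / 0.19275 ≈ 1714.9805.
Intermediate flow from 3 to 3: z_33 = a_33 · x_3 = 0.25 × 330.5625 / 0.19275 = 82.640625 / 0.19275 ≈ 428.75.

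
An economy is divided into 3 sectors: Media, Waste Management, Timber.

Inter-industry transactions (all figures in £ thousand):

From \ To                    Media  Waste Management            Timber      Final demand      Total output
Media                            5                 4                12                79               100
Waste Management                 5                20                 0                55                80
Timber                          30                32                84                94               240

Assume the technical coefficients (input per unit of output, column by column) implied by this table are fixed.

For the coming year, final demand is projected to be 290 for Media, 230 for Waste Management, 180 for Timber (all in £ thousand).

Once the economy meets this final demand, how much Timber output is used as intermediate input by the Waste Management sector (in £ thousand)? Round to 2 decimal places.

Technical coefficients a_ij = z_ij / X_j:
  a_MM = 5/100 = 0.05, a_WM = 5/100 = 0.05, a_TM = 30/100 = 0.30
  a_MW = 4/80 = 0.05, a_WW = 20/80 = 0.25, a_TW = 32/80 = 0.40
  a_MT = 12/240 = 0.05, a_WT = 0/240 = 0.00, a_TT = 84/240 = 0.35
I − A =
  [   0.95    -0.05    -0.05]
  [  -0.05     0.75     0.00]
  [  -0.30    -0.40     0.65]
Cofactors of I−A, C_ij = (−1)^(i+j)·(minor ij) (rows/columns in the sector order above):
  C_11 = (0.75)(0.65) − (0.00)(-0.40) = 0.4875
  C_12 = −[(-0.05)(0.65) − (0.00)(-0.30)] = 0.0325
  C_13 = (-0.05)(-0.40) − (0.75)(-0.30) = 0.2450
  C_21 = −[(-0.05)(0.65) − (-0.05)(-0.40)] = 0.0525
  C_22 = (0.95)(0.65) − (-0.05)(-0.30) = 0.6025
  C_23 = −[(0.95)(-0.40) − (-0.05)(-0.30)] = 0.3950
  C_31 = (-0.05)(0.00) − (-0.05)(0.75) = 0.0375
  C_32 = −[(0.95)(0.00) − (-0.05)(-0.05)] = 0.0025
  C_33 = (0.95)(0.75) − (-0.05)(-0.05) = 0.7100
det(I−A) = Σ_j (I−A)_1j·C_1j = (0.95)(0.4875) + (-0.05)(0.0325) + (-0.05)(0.2450) = 0.44925
adj(I−A) = Cᵀ =
  [ 0.4875   0.0525   0.0375]
  [ 0.0325   0.6025   0.0025]
  [ 0.2450   0.3950   0.7100]
(I − A)⁻¹ = adj(I−A) / det(I−A) ≈
  [   1.0851     0.1169     0.0835]
  [   0.0723     1.3411     0.0056]
  [   0.5454     0.8792     1.5804]
First solve x = (I − A)⁻¹ d = adj(I−A)·d / det(I−A); in particular x_W = (0.0325·290 + 0.6025·230 + 0.0025·180) / 0.44925 = 148.45 / 0.44925 ≈ 330.4396.
Intermediate flow from T to W: z_TW = a_TW · x_W = 0.40 × 148.45 / 0.44925 = 59.38 / 0.44925 ≈ 132.18.

z_TW = 132.18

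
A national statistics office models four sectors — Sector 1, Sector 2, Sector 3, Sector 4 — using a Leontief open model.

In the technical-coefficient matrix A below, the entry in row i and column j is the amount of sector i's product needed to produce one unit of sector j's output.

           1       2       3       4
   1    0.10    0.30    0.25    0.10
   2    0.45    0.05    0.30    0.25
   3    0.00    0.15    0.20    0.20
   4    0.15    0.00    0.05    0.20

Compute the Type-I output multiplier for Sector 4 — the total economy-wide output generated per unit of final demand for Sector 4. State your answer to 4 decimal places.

I − A =
  [   0.90    -0.30    -0.25    -0.10]
  [  -0.45     0.95    -0.30    -0.25]
  [   0.00    -0.15     0.80    -0.20]
  [  -0.15     0.00    -0.05     0.80]
Compute the cofactors C_ij = (−1)^(i+j)·(3×3 minor ij) of I−A; the adjugate is their transpose:
adj(I−A) = Cᵀ =
  [ 0.560625   0.219750   0.270500   0.206375]
  [ 0.322500   0.547500   0.324375   0.292500]
  [ 0.088125   0.114750   0.550500   0.184500]
  [ 0.110625   0.048375   0.085125   0.518625]
det(I−A) = Σ_j (I−A)_1j·C_1j = (0.90)(0.560625) + (-0.30)(0.322500) + (-0.25)(0.088125) + (-0.10)(0.110625) = 0.37471875
(I − A)⁻¹ = adj(I−A) / det(I−A) ≈
  [   1.49612     0.58644     0.72187     0.55075]
  [   0.86065     1.46110     0.86565     0.78059]
  [   0.23518     0.30623     1.46910     0.49237]
  [   0.29522     0.12910     0.22717     1.38404]
The output multiplier for sector j is the column-j sum of the Leontief inverse (I − A)⁻¹ = adj(I−A) / det(I−A).
Column 4 of adj(I−A): (0.206375, 0.292500, 0.184500, 0.518625); det(I−A) = 0.37471875.
m_4 = (0.206375 + 0.292500 + 0.184500 + 0.518625) / 0.37471875 = 1.202 / 0.37471875 ≈ 3.2077.

m_4 = 3.2077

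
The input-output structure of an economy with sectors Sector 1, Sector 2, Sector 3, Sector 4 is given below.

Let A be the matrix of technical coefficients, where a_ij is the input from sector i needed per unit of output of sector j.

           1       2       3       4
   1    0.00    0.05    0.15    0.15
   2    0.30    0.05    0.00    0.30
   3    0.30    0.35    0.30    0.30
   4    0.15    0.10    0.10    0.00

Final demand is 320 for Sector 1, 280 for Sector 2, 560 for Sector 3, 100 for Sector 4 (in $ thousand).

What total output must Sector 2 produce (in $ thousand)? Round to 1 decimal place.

I − A =
  [   1.00    -0.05    -0.15    -0.15]
  [  -0.30     0.95     0.00    -0.30]
  [  -0.30    -0.35     0.70    -0.30]
  [  -0.15    -0.10    -0.10     1.00]
Compute the cofactors C_ij = (−1)^(i+j)·(3×3 minor ij) of I−A; the adjugate is their transpose:
adj(I−A) = Cᵀ =
  [ 0.605000   0.106250   0.153750   0.168750]
  [ 0.241500   0.598000   0.086250   0.241500]
  [ 0.448500   0.393875   0.876875   0.448500]
  [ 0.159750   0.115125   0.119375   0.596000]
det(I−A) = Σ_j (I−A)_1j·C_1j = (1.00)(0.605000) + (-0.05)(0.241500) + (-0.15)(0.448500) + (-0.15)(0.159750) = 0.5016875
(I − A)⁻¹ = adj(I−A) / det(I−A) ≈
  [   1.2059     0.2118     0.3065     0.3364]
  [   0.4814     1.1920     0.1719     0.4814]
  [   0.8940     0.7851     1.7479     0.8940]
  [   0.3184     0.2295     0.2379     1.1880]
x = (I − A)⁻¹ d = adj(I−A)·d / det(I−A), with det(I−A) = 0.5016875:
  x_1 = (0.605000·320 + 0.106250·280 + 0.153750·560 + 0.168750·100) / 0.5016875 = 326.325 / 0.5016875 ≈ 650.5
  x_2 = (0.241500·320 + 0.598000·280 + 0.086250·560 + 0.241500·100) / 0.5016875 = 317.17 / 0.5016875 ≈ 632.2
  x_3 = (0.448500·320 + 0.393875·280 + 0.876875·560 + 0.448500·100) / 0.5016875 = 789.705 / 0.5016875 ≈ 1574.1
  x_4 = (0.159750·320 + 0.115125·280 + 0.119375·560 + 0.596000·100) / 0.5016875 = 209.805 / 0.5016875 ≈ 418.2

x_2 = 632.2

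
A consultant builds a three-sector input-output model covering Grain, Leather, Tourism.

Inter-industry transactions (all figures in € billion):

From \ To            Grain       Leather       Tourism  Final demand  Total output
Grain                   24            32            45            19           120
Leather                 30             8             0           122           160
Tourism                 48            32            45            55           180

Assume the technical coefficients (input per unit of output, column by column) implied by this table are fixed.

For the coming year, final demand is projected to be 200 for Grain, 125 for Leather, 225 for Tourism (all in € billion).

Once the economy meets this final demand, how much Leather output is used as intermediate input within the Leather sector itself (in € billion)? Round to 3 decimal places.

z_LL = 13.419

Technical coefficients a_ij = z_ij / X_j:
  a_GG = 24/120 = 0.20, a_LG = 30/120 = 0.25, a_TG = 48/120 = 0.40
  a_GL = 32/160 = 0.20, a_LL = 8/160 = 0.05, a_TL = 32/160 = 0.20
  a_GT = 45/180 = 0.25, a_LT = 0/180 = 0.00, a_TT = 45/180 = 0.25
I − A =
  [   0.80    -0.20    -0.25]
  [  -0.25     0.95     0.00]
  [  -0.40    -0.20     0.75]
Cofactors of I−A, C_ij = (−1)^(i+j)·(minor ij) (rows/columns in the sector order above):
  C_11 = (0.95)(0.75) − (0.00)(-0.20) = 0.7125
  C_12 = −[(-0.25)(0.75) − (0.00)(-0.40)] = 0.1875
  C_13 = (-0.25)(-0.20) − (0.95)(-0.40) = 0.4300
  C_21 = −[(-0.20)(0.75) − (-0.25)(-0.20)] = 0.2000
  C_22 = (0.80)(0.75) − (-0.25)(-0.40) = 0.5000
  C_23 = −[(0.80)(-0.20) − (-0.20)(-0.40)] = 0.2400
  C_31 = (-0.20)(0.00) − (-0.25)(0.95) = 0.2375
  C_32 = −[(0.80)(0.00) − (-0.25)(-0.25)] = 0.0625
  C_33 = (0.80)(0.95) − (-0.20)(-0.25) = 0.7100
det(I−A) = Σ_j (I−A)_1j·C_1j = (0.80)(0.7125) + (-0.20)(0.1875) + (-0.25)(0.4300) = 0.4250
adj(I−A) = Cᵀ =
  [ 0.7125   0.2000   0.2375]
  [ 0.1875   0.5000   0.0625]
  [ 0.4300   0.2400   0.7100]
(I − A)⁻¹ = adj(I−A) / det(I−A) ≈
  [   1.6765     0.4706     0.5588]
  [   0.4412     1.1765     0.1471]
  [   1.0118     0.5647     1.6706]
First solve x = (I − A)⁻¹ d = adj(I−A)·d / det(I−A); in particular x_L = (0.1875·200 + 0.5000·125 + 0.0625·225) / 0.4250 = 114.0625 / 0.4250 ≈ 268.38235.
Intermediate flow from L to L: z_LL = a_LL · x_L = 0.05 × 114.0625 / 0.4250 = 5.703125 / 0.4250 ≈ 13.419.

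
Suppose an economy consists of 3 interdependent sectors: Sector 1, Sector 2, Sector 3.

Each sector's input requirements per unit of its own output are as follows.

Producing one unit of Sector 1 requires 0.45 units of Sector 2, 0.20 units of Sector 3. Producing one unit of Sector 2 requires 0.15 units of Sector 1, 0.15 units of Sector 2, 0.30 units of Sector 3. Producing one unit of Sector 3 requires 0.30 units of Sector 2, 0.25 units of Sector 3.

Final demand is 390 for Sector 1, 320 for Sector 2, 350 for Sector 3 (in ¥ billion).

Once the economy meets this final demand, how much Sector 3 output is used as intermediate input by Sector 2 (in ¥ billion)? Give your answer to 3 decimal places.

I − A =
  [   1.00    -0.15     0.00]
  [  -0.45     0.85    -0.30]
  [  -0.20    -0.30     0.75]
Cofactors of I−A, C_ij = (−1)^(i+j)·(minor ij) (rows/columns in the sector order above):
  C_11 = (0.85)(0.75) − (-0.30)(-0.30) = 0.5475
  C_12 = −[(-0.45)(0.75) − (-0.30)(-0.20)] = 0.3975
  C_13 = (-0.45)(-0.30) − (0.85)(-0.20) = 0.3050
  C_21 = −[(-0.15)(0.75) − (0.00)(-0.30)] = 0.1125
  C_22 = (1.00)(0.75) − (0.00)(-0.20) = 0.7500
  C_23 = −[(1.00)(-0.30) − (-0.15)(-0.20)] = 0.3300
  C_31 = (-0.15)(-0.30) − (0.00)(0.85) = 0.0450
  C_32 = −[(1.00)(-0.30) − (0.00)(-0.45)] = 0.3000
  C_33 = (1.00)(0.85) − (-0.15)(-0.45) = 0.7825
det(I−A) = Σ_j (I−A)_1j·C_1j = (1.00)(0.5475) + (-0.15)(0.3975) + (0.00)(0.3050) = 0.487875
adj(I−A) = Cᵀ =
  [ 0.5475   0.1125   0.0450]
  [ 0.3975   0.7500   0.3000]
  [ 0.3050   0.3300   0.7825]
(I − A)⁻¹ = adj(I−A) / det(I−A) ≈
  [   1.1222     0.2306     0.0922]
  [   0.8148     1.5373     0.6149]
  [   0.6252     0.6764     1.6039]
First solve x = (I − A)⁻¹ d = adj(I−A)·d / det(I−A); in particular x_2 = (0.3975·390 + 0.7500·320 + 0.3000·350) / 0.487875 = 500.025 / 0.487875 ≈ 1024.90392.
Intermediate flow from 3 to 2: z_32 = a_32 · x_2 = 0.30 × 500.025 / 0.487875 = 150.0075 / 0.487875 ≈ 307.471.

z_32 = 307.471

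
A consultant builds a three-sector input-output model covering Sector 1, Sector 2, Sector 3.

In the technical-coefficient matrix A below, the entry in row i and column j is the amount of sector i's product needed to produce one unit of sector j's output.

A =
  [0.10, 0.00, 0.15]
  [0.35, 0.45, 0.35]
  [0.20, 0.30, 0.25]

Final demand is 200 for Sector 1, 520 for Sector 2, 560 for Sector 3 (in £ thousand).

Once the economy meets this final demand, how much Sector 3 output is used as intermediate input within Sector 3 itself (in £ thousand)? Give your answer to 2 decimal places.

z_33 = 470.96

I − A =
  [   0.90     0.00    -0.15]
  [  -0.35     0.55    -0.35]
  [  -0.20    -0.30     0.75]
Cofactors of I−A, C_ij = (−1)^(i+j)·(minor ij) (rows/columns in the sector order above):
  C_11 = (0.55)(0.75) − (-0.35)(-0.30) = 0.3075
  C_12 = −[(-0.35)(0.75) − (-0.35)(-0.20)] = 0.3325
  C_13 = (-0.35)(-0.30) − (0.55)(-0.20) = 0.2150
  C_21 = −[(0.00)(0.75) − (-0.15)(-0.30)] = 0.0450
  C_22 = (0.90)(0.75) − (-0.15)(-0.20) = 0.6450
  C_23 = −[(0.90)(-0.30) − (0.00)(-0.20)] = 0.2700
  C_31 = (0.00)(-0.35) − (-0.15)(0.55) = 0.0825
  C_32 = −[(0.90)(-0.35) − (-0.15)(-0.35)] = 0.3675
  C_33 = (0.90)(0.55) − (0.00)(-0.35) = 0.4950
det(I−A) = Σ_j (I−A)_1j·C_1j = (0.90)(0.3075) + (0.00)(0.3325) + (-0.15)(0.2150) = 0.2445
adj(I−A) = Cᵀ =
  [ 0.3075   0.0450   0.0825]
  [ 0.3325   0.6450   0.3675]
  [ 0.2150   0.2700   0.4950]
(I − A)⁻¹ = adj(I−A) / det(I−A) ≈
  [   1.2577     0.1840     0.3374]
  [   1.3599     2.6380     1.5031]
  [   0.8793     1.1043     2.0245]
First solve x = (I − A)⁻¹ d = adj(I−A)·d / det(I−A); in particular x_3 = (0.2150·200 + 0.2700·520 + 0.4950·560) / 0.2445 = 460.60 / 0.2445 ≈ 1883.8446.
Intermediate flow from 3 to 3: z_33 = a_33 · x_3 = 0.25 × 460.60 / 0.2445 = 115.15 / 0.2445 ≈ 470.96.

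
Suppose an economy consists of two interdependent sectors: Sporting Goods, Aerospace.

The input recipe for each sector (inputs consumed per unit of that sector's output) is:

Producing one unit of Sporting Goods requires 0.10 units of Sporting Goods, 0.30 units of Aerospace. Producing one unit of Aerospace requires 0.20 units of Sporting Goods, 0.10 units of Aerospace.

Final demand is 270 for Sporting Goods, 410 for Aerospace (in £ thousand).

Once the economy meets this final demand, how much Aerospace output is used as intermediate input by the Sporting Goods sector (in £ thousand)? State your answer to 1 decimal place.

I − A =
  [   0.90    -0.20]
  [  -0.30     0.90]
det(I−A) = (0.90)(0.90) − (-0.20)(-0.30) = 0.7500
adj(I−A) = [[0.90, 0.20], [0.30, 0.90]]
(I − A)⁻¹ = adj(I−A) / det(I−A) ≈
  [   1.2000     0.2667]
  [   0.4000     1.2000]
First solve x = (I − A)⁻¹ d = adj(I−A)·d / det(I−A); in particular x_S = (0.90·270 + 0.20·410) / 0.7500 = 325.00 / 0.7500 ≈ 433.333.
Intermediate flow from A to S: z_AS = a_AS · x_S = 0.30 × 325.00 / 0.7500 = 97.50 / 0.7500 = 130.0.

z_AS = 130.0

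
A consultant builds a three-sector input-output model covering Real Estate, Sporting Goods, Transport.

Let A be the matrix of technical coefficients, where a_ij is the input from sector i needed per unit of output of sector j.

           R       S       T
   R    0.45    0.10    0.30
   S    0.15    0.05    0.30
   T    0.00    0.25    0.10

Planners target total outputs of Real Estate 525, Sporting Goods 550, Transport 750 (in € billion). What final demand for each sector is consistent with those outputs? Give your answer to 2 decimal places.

d_R = 8.75, d_S = 218.75, d_T = 537.50

I − A =
  [   0.55    -0.10    -0.30]
  [  -0.15     0.95    -0.30]
  [   0.00    -0.25     0.90]
d = (I − A) x:
  d_R = (+0.55)·525 + (-0.10)·550 + (-0.30)·750 = 8.75
  d_S = (-0.15)·525 + (+0.95)·550 + (-0.30)·750 = 218.75
  d_T = (+0.00)·525 + (-0.25)·550 + (+0.90)·750 = 537.50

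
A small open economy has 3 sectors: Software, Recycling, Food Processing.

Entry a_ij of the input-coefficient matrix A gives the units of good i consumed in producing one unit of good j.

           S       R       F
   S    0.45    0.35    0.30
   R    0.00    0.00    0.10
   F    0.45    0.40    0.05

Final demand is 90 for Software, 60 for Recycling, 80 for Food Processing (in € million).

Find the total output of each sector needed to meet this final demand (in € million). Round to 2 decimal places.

I − A =
  [   0.55    -0.35    -0.30]
  [   0.00     1.00    -0.10]
  [  -0.45    -0.40     0.95]
Cofactors of I−A, C_ij = (−1)^(i+j)·(minor ij) (rows/columns in the sector order above):
  C_11 = (1.00)(0.95) − (-0.10)(-0.40) = 0.9100
  C_12 = −[(0.00)(0.95) − (-0.10)(-0.45)] = 0.0450
  C_13 = (0.00)(-0.40) − (1.00)(-0.45) = 0.4500
  C_21 = −[(-0.35)(0.95) − (-0.30)(-0.40)] = 0.4525
  C_22 = (0.55)(0.95) − (-0.30)(-0.45) = 0.3875
  C_23 = −[(0.55)(-0.40) − (-0.35)(-0.45)] = 0.3775
  C_31 = (-0.35)(-0.10) − (-0.30)(1.00) = 0.3350
  C_32 = −[(0.55)(-0.10) − (-0.30)(0.00)] = 0.0550
  C_33 = (0.55)(1.00) − (-0.35)(0.00) = 0.5500
det(I−A) = Σ_j (I−A)_1j·C_1j = (0.55)(0.9100) + (-0.35)(0.0450) + (-0.30)(0.4500) = 0.34975
adj(I−A) = Cᵀ =
  [ 0.9100   0.4525   0.3350]
  [ 0.0450   0.3875   0.0550]
  [ 0.4500   0.3775   0.5500]
(I − A)⁻¹ = adj(I−A) / det(I−A) ≈
  [   2.6019     1.2938     0.9578]
  [   0.1287     1.1079     0.1573]
  [   1.2866     1.0793     1.5726]
x = (I − A)⁻¹ d = adj(I−A)·d / det(I−A), with det(I−A) = 0.34975:
  x_S = (0.9100·90 + 0.4525·60 + 0.3350·80) / 0.34975 = 135.85 / 0.34975 ≈ 388.42
  x_R = (0.0450·90 + 0.3875·60 + 0.0550·80) / 0.34975 = 31.70 / 0.34975 ≈ 90.64
  x_F = (0.4500·90 + 0.3775·60 + 0.5500·80) / 0.34975 = 107.15 / 0.34975 ≈ 306.36

x_S = 388.42, x_R = 90.64, x_F = 306.36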